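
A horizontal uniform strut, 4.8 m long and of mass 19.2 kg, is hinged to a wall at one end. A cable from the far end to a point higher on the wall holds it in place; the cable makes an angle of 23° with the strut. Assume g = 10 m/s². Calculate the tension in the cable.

T ≈ 246 N

Take torques about the hinge: T sin 23° · 4.8 = 19.2×10×2.4 = 460.8 N·m.
So T = 460.8 / (0.3907 × 4.8) = 245.69 N.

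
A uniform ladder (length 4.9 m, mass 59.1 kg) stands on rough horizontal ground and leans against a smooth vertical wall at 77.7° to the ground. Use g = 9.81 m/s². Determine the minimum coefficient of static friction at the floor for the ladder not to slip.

ΣF_y = 0: N_floor = 59.1×9.81 = 579.77 N.
Torques about the foot: N_wall · 4.9 sin 77.7° = 59.1×9.81×2.45 cos 77.7° → N_wall = 63.205 N.
ΣF_x = 0: f_floor = N_wall = 63.205 N.
μ_min = f_floor / N_floor = 63.205 / 579.77 = 0.109.

μ_min ≈ 0.109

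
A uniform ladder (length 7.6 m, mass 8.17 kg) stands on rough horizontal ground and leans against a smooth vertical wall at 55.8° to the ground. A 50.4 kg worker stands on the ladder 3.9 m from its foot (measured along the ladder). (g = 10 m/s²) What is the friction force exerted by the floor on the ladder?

f ≈ 204 N

Torques about the foot: N_wall · 7.6 sin 55.8° = 8.17×10×3.8 cos 55.8° + 50.4×10×3.9 cos 55.8° → N_wall = 203.53 N.
ΣF_x = 0: f_floor = N_wall = 203.53 N.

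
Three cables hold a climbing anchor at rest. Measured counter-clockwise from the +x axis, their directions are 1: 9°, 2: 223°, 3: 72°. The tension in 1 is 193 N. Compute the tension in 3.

Resolve: ΣF_x = 193 cos 9° + T_2 cos 223° + T_3 cos 72° = 0.
        ΣF_y = 193 sin 9° + T_2 sin 223° + T_3 sin 72° = 0.
The known terms sum to (190.6, 30.19) N, so -0.7314 T_2 + 0.3090 T_3 = -190.6 and -0.6820 T_2 + 0.9511 T_3 = -30.19.
Solving simultaneously: T_2 = 354.7 N, T_3 = 222.6 N.

T_3 ≈ 223 N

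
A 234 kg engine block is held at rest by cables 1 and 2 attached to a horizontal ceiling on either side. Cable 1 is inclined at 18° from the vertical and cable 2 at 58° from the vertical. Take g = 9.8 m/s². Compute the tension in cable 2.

Angles from the horizontal: cable 1 is 90° − 18° = 72°, cable 2 is 90° − 58° = 32°.
Weight W = 234 × 9.8 = 2293 N acts straight down.
Horizontal: T_1 cos 72° = T_2 cos 32°  →  T_1 = 2.744 T_2.
Vertical: T_1 sin 72° + T_2 sin 32° = 2293.
Substituting the horizontal relation into the vertical equation gives 3.14 T_2 = 2293, so T_2 = 730.3 N.

T_2 ≈ 730 N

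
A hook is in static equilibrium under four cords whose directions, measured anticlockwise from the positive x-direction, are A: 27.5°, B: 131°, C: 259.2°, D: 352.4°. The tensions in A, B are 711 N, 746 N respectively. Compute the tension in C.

T_C ≈ 904 N

Resolve: ΣF_x = 711 cos 27.5° + 746 cos 131° + T_C cos 259.2° + T_D cos 352.4° = 0.
        ΣF_y = 711 sin 27.5° + 746 sin 131° + T_C sin 259.2° + T_D sin 352.4° = 0.
The known terms sum to (141.2, 891.3) N, so -0.1874 T_C + 0.9912 T_D = -141.2 and -0.9823 T_C − 0.1323 T_D = -891.3.
Solving simultaneously: T_C = 903.6 N, T_D = 28.32 N.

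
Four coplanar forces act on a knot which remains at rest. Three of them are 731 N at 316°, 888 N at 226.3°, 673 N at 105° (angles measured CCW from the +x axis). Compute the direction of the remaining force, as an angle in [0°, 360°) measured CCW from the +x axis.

θ ≈ 62.3°

Sum the known components: ΣF_x = -261.9 N, ΣF_y = -499.7 N.
For equilibrium the remaining force must supply (−ΣF_x, −ΣF_y) = (261.9, 499.7) N.
Magnitude = √((261.9)² + (499.7)²) = 564.2 N; direction = atan2(499.7, 261.9) = 62.3°.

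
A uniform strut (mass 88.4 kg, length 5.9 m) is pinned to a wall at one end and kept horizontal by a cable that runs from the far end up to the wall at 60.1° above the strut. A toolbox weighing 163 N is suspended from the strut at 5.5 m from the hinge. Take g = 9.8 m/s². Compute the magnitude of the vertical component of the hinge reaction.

Take torques about the hinge: T sin 60.1° · 5.9 = 88.4×9.8×2.95 + 163×5.5 = 3452.1 N·m.
So T = 3452.1 / (0.8669 × 5.9) = 674.95 N.
ΣF_y = 0: H_y = (88.4×9.8 + 163) − T sin 60.1° = 1029.3 − 585.11 = 444.21 N.

|H_y| ≈ 444 N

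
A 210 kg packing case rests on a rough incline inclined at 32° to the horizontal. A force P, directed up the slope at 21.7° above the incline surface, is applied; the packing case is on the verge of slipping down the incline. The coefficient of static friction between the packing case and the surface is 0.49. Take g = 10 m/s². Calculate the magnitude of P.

On the verge of sliding down the incline, friction equals μN and acts up the slope.
Perpendicular: N + P sin 21.7° = W cos 32° = 1781 N.
Along incline: P cos 21.7° + μN = W sin 32° with W sin 32° = 1113 N.
Solving the pair for P and N: P = 321.1 N, N = 1662 N (and f = μN = 814.5 N).

P ≈ 321 N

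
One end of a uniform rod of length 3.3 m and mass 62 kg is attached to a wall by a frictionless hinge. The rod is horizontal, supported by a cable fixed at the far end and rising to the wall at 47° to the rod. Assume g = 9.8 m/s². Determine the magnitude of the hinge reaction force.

|H| ≈ 415 N

Take torques about the hinge: T sin 47° · 3.3 = 62×9.8×1.65 = 1002.5 N·m.
So T = 1002.5 / (0.7314 × 3.3) = 415.39 N.
ΣF_x = 0: H_x = T cos 47° = 283.3 N.
ΣF_y = 0: H_y = (62×9.8) − T sin 47° = 607.6 − 303.8 = 303.8 N.
|H| = √(H_x² + H_y²) = √((283.3)² + (303.8)²) = 415.39 N.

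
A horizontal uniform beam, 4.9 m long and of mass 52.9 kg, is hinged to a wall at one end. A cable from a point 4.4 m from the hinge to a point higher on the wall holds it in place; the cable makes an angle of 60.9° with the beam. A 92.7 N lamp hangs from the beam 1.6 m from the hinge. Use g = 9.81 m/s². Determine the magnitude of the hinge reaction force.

Take torques about the hinge: T sin 60.9° · 4.4 = 52.9×9.81×2.45 + 92.7×1.6 = 1419.7 N·m.
So T = 1419.7 / (0.8738 × 4.4) = 369.28 N.
ΣF_x = 0: H_x = T cos 60.9° = 179.6 N.
ΣF_y = 0: H_y = (52.9×9.81 + 92.7) − T sin 60.9° = 611.65 − 322.67 = 288.98 N.
|H| = √(H_x² + H_y²) = √((179.6)² + (288.98)²) = 340.24 N.

|H| ≈ 340 N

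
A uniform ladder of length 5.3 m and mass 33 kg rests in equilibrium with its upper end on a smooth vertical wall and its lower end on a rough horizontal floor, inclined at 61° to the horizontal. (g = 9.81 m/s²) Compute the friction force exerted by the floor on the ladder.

Torques about the foot: N_wall · 5.3 sin 61° = 33×9.81×2.65 cos 61° → N_wall = 89.723 N.
ΣF_x = 0: f_floor = N_wall = 89.723 N.

f ≈ 89.7 N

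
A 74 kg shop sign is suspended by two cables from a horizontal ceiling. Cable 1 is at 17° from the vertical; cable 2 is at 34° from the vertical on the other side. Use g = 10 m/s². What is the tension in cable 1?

Angles from the horizontal: cable 1 is 90° − 17° = 73°, cable 2 is 90° − 34° = 56°.
Weight W = 74 × 10 = 740 N acts straight down.
Horizontal: T_1 cos 73° = T_2 cos 56°  →  T_2 = 0.5228 T_1.
Vertical: T_1 sin 73° + T_2 sin 56° = 740.
Substituting the horizontal relation into the vertical equation gives 1.39 T_1 = 740, so T_1 = 532.5 N.

T_1 ≈ 532 N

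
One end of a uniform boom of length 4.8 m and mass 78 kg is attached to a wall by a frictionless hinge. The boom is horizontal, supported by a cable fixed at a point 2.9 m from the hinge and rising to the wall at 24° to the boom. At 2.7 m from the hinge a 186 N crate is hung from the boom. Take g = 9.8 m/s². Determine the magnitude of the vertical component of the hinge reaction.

Take torques about the hinge: T sin 24° · 2.9 = 78×9.8×2.4 + 186×2.7 = 2336.8 N·m.
So T = 2336.8 / (0.4067 × 2.9) = 1981.1 N.
ΣF_y = 0: H_y = (78×9.8 + 186) − T sin 24° = 950.4 − 805.78 = 144.62 N.

|H_y| ≈ 145 N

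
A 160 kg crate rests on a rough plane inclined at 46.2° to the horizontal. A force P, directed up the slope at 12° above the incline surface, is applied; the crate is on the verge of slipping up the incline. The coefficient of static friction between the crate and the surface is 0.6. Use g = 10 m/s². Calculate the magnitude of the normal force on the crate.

On the verge of sliding up the incline, friction equals μN and acts down the slope.
Perpendicular: N + P sin 12° = W cos 46.2° = 1107 N.
Along incline: P cos 12° = W sin 46.2° + μN  with W sin 46.2° = 1155 N.
Solving the pair for P and N: P = 1650 N, N = 764.5 N (and f = μN = 458.7 N).

N ≈ 764 N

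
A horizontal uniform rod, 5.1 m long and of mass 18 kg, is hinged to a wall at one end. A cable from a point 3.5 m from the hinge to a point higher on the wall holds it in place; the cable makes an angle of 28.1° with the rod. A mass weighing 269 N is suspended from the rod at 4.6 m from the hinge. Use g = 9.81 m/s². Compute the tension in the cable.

T ≈ 1020 N

Take torques about the hinge: T sin 28.1° · 3.5 = 18×9.81×2.55 + 269×4.6 = 1687.7 N·m.
So T = 1687.7 / (0.4710 × 3.5) = 1023.7 N.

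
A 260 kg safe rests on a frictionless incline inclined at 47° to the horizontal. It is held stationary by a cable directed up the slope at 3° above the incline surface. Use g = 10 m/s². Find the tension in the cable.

T ≈ 1900 N

Take axes along and perpendicular to the incline. Weight components: W sin 47° = 1902 N down-slope, W cos 47° = 1773 N into the surface.
Along incline: T cos 3° = W sin 47° → T = 1904 N.
Perpendicular: N = W cos 47° − T sin 3° = 1674 N.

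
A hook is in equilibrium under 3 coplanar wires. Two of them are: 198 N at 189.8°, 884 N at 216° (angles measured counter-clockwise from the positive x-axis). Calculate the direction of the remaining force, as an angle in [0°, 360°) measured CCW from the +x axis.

Sum the known components: ΣF_x = -910.3 N, ΣF_y = -553.3 N.
For equilibrium the remaining force must supply (−ΣF_x, −ΣF_y) = (910.3, 553.3) N.
Magnitude = √((910.3)² + (553.3)²) = 1065 N; direction = atan2(553.3, 910.3) = 31.3°.

θ ≈ 31.3°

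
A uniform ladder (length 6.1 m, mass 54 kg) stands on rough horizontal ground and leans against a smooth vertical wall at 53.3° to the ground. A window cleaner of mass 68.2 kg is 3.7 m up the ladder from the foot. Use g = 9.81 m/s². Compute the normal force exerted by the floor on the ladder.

ΣF_y = 0: N_floor = 54×9.81 + 68.2×9.81 = 1198.8 N.

N_floor ≈ 1200 N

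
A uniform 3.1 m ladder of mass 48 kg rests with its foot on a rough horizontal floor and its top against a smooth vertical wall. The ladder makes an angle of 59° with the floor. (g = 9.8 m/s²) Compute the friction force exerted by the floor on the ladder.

Torques about the foot: N_wall · 3.1 sin 59° = 48×9.8×1.55 cos 59° → N_wall = 141.32 N.
ΣF_x = 0: f_floor = N_wall = 141.32 N.

f ≈ 141 N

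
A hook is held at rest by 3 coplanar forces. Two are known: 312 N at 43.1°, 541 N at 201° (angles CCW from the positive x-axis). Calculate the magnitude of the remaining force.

F ≈ 278 N

Sum the known components: ΣF_x = -277.3 N, ΣF_y = 19.3 N.
For equilibrium the remaining force must supply (−ΣF_x, −ΣF_y) = (277.3, -19.3) N.
Magnitude = √((277.3)² + (-19.3)²) = 277.9 N; direction = atan2(-19.3, 277.3) = 356.0°.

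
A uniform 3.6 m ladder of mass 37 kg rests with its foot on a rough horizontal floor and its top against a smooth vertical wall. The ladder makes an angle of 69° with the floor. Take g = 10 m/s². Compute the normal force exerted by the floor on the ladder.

N_floor ≈ 370 N

ΣF_y = 0: N_floor = 37×10 = 370 N.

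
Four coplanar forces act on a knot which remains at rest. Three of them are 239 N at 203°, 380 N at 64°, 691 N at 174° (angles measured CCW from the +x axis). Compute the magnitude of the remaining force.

F ≈ 807 N

Sum the known components: ΣF_x = -740.6 N, ΣF_y = 320.4 N.
For equilibrium the remaining force must supply (−ΣF_x, −ΣF_y) = (740.6, -320.4) N.
Magnitude = √((740.6)² + (-320.4)²) = 807 N; direction = atan2(-320.4, 740.6) = 336.6°.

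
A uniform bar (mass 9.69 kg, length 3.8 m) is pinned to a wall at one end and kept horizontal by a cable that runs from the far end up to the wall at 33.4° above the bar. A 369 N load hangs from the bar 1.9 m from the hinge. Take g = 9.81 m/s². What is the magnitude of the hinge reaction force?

Take torques about the hinge: T sin 33.4° · 3.8 = 9.69×9.81×1.9 + 369×1.9 = 881.71 N·m.
So T = 881.71 / (0.5505 × 3.8) = 421.5 N.
ΣF_x = 0: H_x = T cos 33.4° = 351.89 N.
ΣF_y = 0: H_y = (9.69×9.81 + 369) − T sin 33.4° = 464.06 − 232.03 = 232.03 N.
|H| = √(H_x² + H_y²) = √((351.89)² + (232.03)²) = 421.5 N.

|H| ≈ 422 N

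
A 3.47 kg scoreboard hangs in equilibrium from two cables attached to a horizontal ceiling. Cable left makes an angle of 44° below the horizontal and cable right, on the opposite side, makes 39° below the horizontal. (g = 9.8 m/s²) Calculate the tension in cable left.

Weight W = 3.47 × 9.8 = 34.01 N acts straight down.
Horizontal: T_left cos 44° = T_right cos 39°  →  T_right = 0.9256 T_left.
Vertical: T_left sin 44° + T_right sin 39° = 34.01.
Substituting the horizontal relation into the vertical equation gives 1.277 T_left = 34.01, so T_left = 26.63 N.

T_left ≈ 26.6 N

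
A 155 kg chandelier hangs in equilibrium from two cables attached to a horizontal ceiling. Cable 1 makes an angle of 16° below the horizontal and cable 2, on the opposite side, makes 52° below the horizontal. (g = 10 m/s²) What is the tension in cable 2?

Weight W = 155 × 10 = 1550 N acts straight down.
Horizontal: T_1 cos 16° = T_2 cos 52°  →  T_1 = 0.6405 T_2.
Vertical: T_1 sin 16° + T_2 sin 52° = 1550.
Substituting the horizontal relation into the vertical equation gives 0.9645 T_2 = 1550, so T_2 = 1607 N.

T_2 ≈ 1610 N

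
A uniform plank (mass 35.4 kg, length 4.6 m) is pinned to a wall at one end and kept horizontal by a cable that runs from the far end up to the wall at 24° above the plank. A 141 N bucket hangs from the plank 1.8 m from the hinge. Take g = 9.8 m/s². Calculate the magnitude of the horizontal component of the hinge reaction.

Take torques about the hinge: T sin 24° · 4.6 = 35.4×9.8×2.3 + 141×1.8 = 1051.7 N·m.
So T = 1051.7 / (0.4067 × 4.6) = 562.12 N.
ΣF_x = 0: H_x = T cos 24° = 513.52 N.

H_x ≈ 514 N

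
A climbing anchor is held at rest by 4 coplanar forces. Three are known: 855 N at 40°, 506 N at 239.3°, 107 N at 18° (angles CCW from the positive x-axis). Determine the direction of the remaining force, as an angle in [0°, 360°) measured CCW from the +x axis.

Sum the known components: ΣF_x = 498.4 N, ΣF_y = 147.6 N.
For equilibrium the remaining force must supply (−ΣF_x, −ΣF_y) = (-498.4, -147.6) N.
Magnitude = √((-498.4)² + (-147.6)²) = 519.8 N; direction = atan2(-147.6, -498.4) = 196.5°.

θ ≈ 196°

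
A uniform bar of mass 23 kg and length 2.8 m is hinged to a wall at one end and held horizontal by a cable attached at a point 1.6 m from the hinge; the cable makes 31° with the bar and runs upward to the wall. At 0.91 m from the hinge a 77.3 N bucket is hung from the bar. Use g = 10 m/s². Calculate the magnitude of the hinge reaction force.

Take torques about the hinge: T sin 31° · 1.6 = 23×10×1.4 + 77.3×0.91 = 392.34 N·m.
So T = 392.34 / (0.5150 × 1.6) = 476.11 N.
ΣF_x = 0: H_x = T cos 31° = 408.11 N.
ΣF_y = 0: H_y = (23×10 + 77.3) − T sin 31° = 307.3 − 245.21 = 62.086 N.
|H| = √(H_x² + H_y²) = √((408.11)² + (62.086)²) = 412.8 N.

|H| ≈ 413 N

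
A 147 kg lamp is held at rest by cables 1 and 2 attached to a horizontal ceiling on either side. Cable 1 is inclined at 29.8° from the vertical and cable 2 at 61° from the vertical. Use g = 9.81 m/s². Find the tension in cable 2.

Angles from the horizontal: cable 1 is 90° − 29.8° = 60.2°, cable 2 is 90° − 61° = 29°.
Weight W = 147 × 9.81 = 1442 N acts straight down.
Horizontal: T_1 cos 60.2° = T_2 cos 29°  →  T_1 = 1.76 T_2.
Vertical: T_1 sin 60.2° + T_2 sin 29° = 1442.
Substituting the horizontal relation into the vertical equation gives 2.012 T_2 = 1442, so T_2 = 716.7 N.

T_2 ≈ 717 N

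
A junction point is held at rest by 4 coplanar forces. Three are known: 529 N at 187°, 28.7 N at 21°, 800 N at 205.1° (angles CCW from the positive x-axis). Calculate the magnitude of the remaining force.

Sum the known components: ΣF_x = -1223 N, ΣF_y = -393.5 N.
For equilibrium the remaining force must supply (−ΣF_x, −ΣF_y) = (1223, 393.5) N.
Magnitude = √((1223)² + (393.5)²) = 1284 N; direction = atan2(393.5, 1223) = 17.8°.

F ≈ 1280 N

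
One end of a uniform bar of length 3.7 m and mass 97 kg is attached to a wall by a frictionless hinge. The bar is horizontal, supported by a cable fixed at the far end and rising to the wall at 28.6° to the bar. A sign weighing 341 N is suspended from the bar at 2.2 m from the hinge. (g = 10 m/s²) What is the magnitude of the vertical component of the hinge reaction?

Take torques about the hinge: T sin 28.6° · 3.7 = 97×10×1.85 + 341×2.2 = 2544.7 N·m.
So T = 2544.7 / (0.4787 × 3.7) = 1436.7 N.
ΣF_y = 0: H_y = (97×10 + 341) − T sin 28.6° = 1311 − 687.76 = 623.24 N.

|H_y| ≈ 623 N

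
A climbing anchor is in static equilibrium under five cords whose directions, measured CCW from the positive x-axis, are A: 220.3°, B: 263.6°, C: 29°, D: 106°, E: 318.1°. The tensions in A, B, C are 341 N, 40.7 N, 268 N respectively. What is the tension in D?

T_D ≈ 222 N

Resolve: ΣF_x = 341 cos 220.3° + 40.7 cos 263.6° + 268 cos 29° + T_D cos 106° + T_E cos 318.1° = 0.
        ΣF_y = 341 sin 220.3° + 40.7 sin 263.6° + 268 sin 29° + T_D sin 106° + T_E sin 318.1° = 0.
The known terms sum to (-30.21, -131.1) N, so -0.2756 T_D + 0.7443 T_E = 30.21 and 0.9613 T_D − 0.6678 T_E = 131.1.
Solving simultaneously: T_D = 221.6 N, T_E = 122.6 N.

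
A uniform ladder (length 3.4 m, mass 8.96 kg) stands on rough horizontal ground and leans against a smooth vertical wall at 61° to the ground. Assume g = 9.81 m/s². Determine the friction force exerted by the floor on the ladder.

f ≈ 24.4 N

Torques about the foot: N_wall · 3.4 sin 61° = 8.96×9.81×1.7 cos 61° → N_wall = 24.361 N.
ΣF_x = 0: f_floor = N_wall = 24.361 N.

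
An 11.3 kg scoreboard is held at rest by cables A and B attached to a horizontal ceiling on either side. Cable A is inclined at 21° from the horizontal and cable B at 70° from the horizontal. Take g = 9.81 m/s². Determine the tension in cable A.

T_A ≈ 37.9 N

Weight W = 11.3 × 9.81 = 110.9 N acts straight down.
Horizontal: T_A cos 21° = T_B cos 70°  →  T_B = 2.73 T_A.
Vertical: T_A sin 21° + T_B sin 70° = 110.9.
Substituting the horizontal relation into the vertical equation gives 2.923 T_A = 110.9, so T_A = 37.92 N.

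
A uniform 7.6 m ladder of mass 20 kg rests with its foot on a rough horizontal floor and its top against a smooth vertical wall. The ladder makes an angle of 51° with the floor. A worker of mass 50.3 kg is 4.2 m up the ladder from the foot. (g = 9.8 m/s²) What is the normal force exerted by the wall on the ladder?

N_wall ≈ 300 N

Torques about the foot: N_wall · 7.6 sin 51° = 20×9.8×3.8 cos 51° + 50.3×9.8×4.2 cos 51° → N_wall = 299.96 N.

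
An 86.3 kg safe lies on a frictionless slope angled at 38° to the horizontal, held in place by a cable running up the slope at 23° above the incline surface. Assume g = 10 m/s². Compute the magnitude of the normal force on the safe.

N ≈ 455 N

Take axes along and perpendicular to the incline. Weight components: W sin 38° = 531.3 N down-slope, W cos 38° = 680.1 N into the surface.
Along incline: T cos 23° = W sin 38° → T = 577.2 N.
Perpendicular: N = W cos 38° − T sin 23° = 454.5 N.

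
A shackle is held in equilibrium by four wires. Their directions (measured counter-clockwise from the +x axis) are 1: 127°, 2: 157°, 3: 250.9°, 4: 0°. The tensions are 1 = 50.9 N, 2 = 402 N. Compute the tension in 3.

T_3 ≈ 209 N

Resolve: ΣF_x = 50.9 cos 127° + 402 cos 157° + T_3 cos 250.9° + T_4 cos 0° = 0.
        ΣF_y = 50.9 sin 127° + 402 sin 157° + T_3 sin 250.9° + T_4 sin 0° = 0.
The known terms sum to (-400.7, 197.7) N, so -0.3272 T_3 + 1.0000 T_4 = 400.7 and -0.9449 T_3 + 0.0000 T_4 = -197.7.
Solving simultaneously: T_3 = 209.2 N, T_4 = 469.1 N.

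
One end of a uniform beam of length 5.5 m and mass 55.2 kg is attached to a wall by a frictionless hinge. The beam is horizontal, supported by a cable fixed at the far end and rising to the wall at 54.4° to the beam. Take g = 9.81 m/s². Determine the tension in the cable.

Take torques about the hinge: T sin 54.4° · 5.5 = 55.2×9.81×2.75 = 1489.2 N·m.
So T = 1489.2 / (0.8131 × 5.5) = 332.99 N.

T ≈ 333 N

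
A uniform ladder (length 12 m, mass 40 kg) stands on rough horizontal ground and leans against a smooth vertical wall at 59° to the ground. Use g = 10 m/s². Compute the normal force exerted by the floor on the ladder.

ΣF_y = 0: N_floor = 40×10 = 400 N.

N_floor ≈ 400 N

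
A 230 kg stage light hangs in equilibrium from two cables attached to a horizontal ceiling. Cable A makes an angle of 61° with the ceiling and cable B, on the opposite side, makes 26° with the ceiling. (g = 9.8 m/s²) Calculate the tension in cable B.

Weight W = 230 × 9.8 = 2254 N acts straight down.
Horizontal: T_A cos 61° = T_B cos 26°  →  T_A = 1.854 T_B.
Vertical: T_A sin 61° + T_B sin 26° = 2254.
Substituting the horizontal relation into the vertical equation gives 2.06 T_B = 2254, so T_B = 1094 N.

T_B ≈ 1090 N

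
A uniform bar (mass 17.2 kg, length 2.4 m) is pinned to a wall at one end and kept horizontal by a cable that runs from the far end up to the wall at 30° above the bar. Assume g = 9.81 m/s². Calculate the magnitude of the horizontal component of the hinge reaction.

H_x ≈ 146 N

Take torques about the hinge: T sin 30° · 2.4 = 17.2×9.81×1.2 = 202.48 N·m.
So T = 202.48 / (0.5000 × 2.4) = 168.73 N.
ΣF_x = 0: H_x = T cos 30° = 146.13 N.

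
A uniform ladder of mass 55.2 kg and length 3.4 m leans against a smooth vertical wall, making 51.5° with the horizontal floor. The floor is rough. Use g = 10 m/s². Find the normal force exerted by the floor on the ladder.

ΣF_y = 0: N_floor = 55.2×10 = 552 N.

N_floor ≈ 552 N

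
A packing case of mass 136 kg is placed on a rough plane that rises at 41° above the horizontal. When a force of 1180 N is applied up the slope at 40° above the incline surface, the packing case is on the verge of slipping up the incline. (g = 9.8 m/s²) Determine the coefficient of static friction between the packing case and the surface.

On the verge of sliding up the incline, friction is at its maximum μN and acts down the slope.
Perpendicular to incline: N = W cos 41° − P sin 40° = 1006 − 758.5 = 247.4 N.
Along incline: P cos 40° − μN = W sin 41° → μ = −(W sin 41° − P cos 40°) / N = 0.1194.

μ ≈ 0.119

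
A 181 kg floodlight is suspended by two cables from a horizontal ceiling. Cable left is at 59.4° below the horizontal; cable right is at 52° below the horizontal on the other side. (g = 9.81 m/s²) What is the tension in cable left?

Weight W = 181 × 9.81 = 1776 N acts straight down.
Horizontal: T_left cos 59.4° = T_right cos 52°  →  T_right = 0.8268 T_left.
Vertical: T_left sin 59.4° + T_right sin 52° = 1776.
Substituting the horizontal relation into the vertical equation gives 1.512 T_left = 1776, so T_left = 1174 N.

T_left ≈ 1170 N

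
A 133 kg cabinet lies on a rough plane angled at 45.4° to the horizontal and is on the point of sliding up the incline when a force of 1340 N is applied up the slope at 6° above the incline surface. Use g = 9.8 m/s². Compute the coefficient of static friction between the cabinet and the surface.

On the verge of sliding up the incline, friction is at its maximum μN and acts down the slope.
Perpendicular to incline: N = W cos 45.4° − P sin 6° = 915.2 − 140.1 = 775.1 N.
Along incline: P cos 6° − μN = W sin 45.4° → μ = −(W sin 45.4° − P cos 6°) / N = 0.522.

μ ≈ 0.522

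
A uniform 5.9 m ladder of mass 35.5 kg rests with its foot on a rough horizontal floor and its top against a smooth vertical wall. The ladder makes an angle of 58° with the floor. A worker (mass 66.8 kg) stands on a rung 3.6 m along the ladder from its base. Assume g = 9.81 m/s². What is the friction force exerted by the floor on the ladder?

f ≈ 359 N

Torques about the foot: N_wall · 5.9 sin 58° = 35.5×9.81×2.95 cos 58° + 66.8×9.81×3.6 cos 58° → N_wall = 358.66 N.
ΣF_x = 0: f_floor = N_wall = 358.66 N.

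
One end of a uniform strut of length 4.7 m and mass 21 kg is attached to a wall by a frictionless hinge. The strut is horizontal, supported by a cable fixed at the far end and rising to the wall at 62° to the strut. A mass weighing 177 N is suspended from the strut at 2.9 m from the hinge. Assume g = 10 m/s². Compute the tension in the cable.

T ≈ 243 N

Take torques about the hinge: T sin 62° · 4.7 = 21×10×2.35 + 177×2.9 = 1006.8 N·m.
So T = 1006.8 / (0.8829 × 4.7) = 242.61 N.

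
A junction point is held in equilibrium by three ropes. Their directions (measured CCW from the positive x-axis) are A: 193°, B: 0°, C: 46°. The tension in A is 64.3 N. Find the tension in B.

T_B ≈ 48.7 N

Resolve: ΣF_x = 64.3 cos 193° + T_B cos 0° + T_C cos 46° = 0.
        ΣF_y = 64.3 sin 193° + T_B sin 0° + T_C sin 46° = 0.
The known terms sum to (-62.65, -14.46) N, so 1.0000 T_B + 0.6947 T_C = 62.65 and 0.0000 T_B + 0.7193 T_C = 14.46.
Solving simultaneously: T_B = 48.68 N, T_C = 20.11 N.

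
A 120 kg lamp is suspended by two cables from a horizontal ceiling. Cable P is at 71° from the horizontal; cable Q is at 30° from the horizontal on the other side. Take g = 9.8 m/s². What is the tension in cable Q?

T_Q ≈ 390 N

Weight W = 120 × 9.8 = 1176 N acts straight down.
Horizontal: T_P cos 71° = T_Q cos 30°  →  T_P = 2.66 T_Q.
Vertical: T_P sin 71° + T_Q sin 30° = 1176.
Substituting the horizontal relation into the vertical equation gives 3.015 T_Q = 1176, so T_Q = 390 N.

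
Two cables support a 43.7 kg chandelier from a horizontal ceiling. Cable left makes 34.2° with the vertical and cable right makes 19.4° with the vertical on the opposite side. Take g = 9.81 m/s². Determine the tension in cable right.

Angles from the horizontal: cable left is 90° − 34.2° = 55.8°, cable right is 90° − 19.4° = 70.6°.
Weight W = 43.7 × 9.81 = 428.7 N acts straight down.
Horizontal: T_left cos 55.8° = T_right cos 70.6°  →  T_left = 0.5909 T_right.
Vertical: T_left sin 55.8° + T_right sin 70.6° = 428.7.
Substituting the horizontal relation into the vertical equation gives 1.432 T_right = 428.7, so T_right = 299.4 N.

T_right ≈ 299 N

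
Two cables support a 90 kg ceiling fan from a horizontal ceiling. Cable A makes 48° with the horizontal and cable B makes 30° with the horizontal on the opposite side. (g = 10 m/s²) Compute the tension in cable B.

Weight W = 90 × 10 = 900 N acts straight down.
Horizontal: T_A cos 48° = T_B cos 30°  →  T_A = 1.294 T_B.
Vertical: T_A sin 48° + T_B sin 30° = 900.
Substituting the horizontal relation into the vertical equation gives 1.462 T_B = 900, so T_B = 615.7 N.

T_B ≈ 616 N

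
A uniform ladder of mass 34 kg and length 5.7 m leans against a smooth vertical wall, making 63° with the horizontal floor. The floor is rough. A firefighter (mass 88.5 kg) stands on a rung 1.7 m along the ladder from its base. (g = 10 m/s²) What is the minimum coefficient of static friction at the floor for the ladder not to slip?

ΣF_y = 0: N_floor = 34×10 + 88.5×10 = 1225 N.
Torques about the foot: N_wall · 5.7 sin 63° = 34×10×2.85 cos 63° + 88.5×10×1.7 cos 63° → N_wall = 221.11 N.
ΣF_x = 0: f_floor = N_wall = 221.11 N.
μ_min = f_floor / N_floor = 221.11 / 1225 = 0.1805.

μ_min ≈ 0.180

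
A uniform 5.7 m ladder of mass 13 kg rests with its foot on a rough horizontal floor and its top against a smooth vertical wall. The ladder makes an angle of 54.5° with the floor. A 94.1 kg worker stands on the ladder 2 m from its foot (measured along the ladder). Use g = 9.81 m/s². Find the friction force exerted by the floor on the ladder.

f ≈ 277 N

Torques about the foot: N_wall · 5.7 sin 54.5° = 13×9.81×2.85 cos 54.5° + 94.1×9.81×2 cos 54.5° → N_wall = 276.52 N.
ΣF_x = 0: f_floor = N_wall = 276.52 N.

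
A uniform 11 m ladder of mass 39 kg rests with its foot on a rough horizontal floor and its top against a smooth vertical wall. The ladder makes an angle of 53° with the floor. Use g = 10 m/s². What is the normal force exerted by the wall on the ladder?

Torques about the foot: N_wall · 11 sin 53° = 39×10×5.5 cos 53° → N_wall = 146.94 N.

N_wall ≈ 147 N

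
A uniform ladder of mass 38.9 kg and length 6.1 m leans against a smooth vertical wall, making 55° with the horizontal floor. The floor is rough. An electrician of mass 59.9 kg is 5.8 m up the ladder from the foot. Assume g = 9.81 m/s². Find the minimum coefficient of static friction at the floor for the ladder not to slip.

ΣF_y = 0: N_floor = 38.9×9.81 + 59.9×9.81 = 969.23 N.
Torques about the foot: N_wall · 6.1 sin 55° = 38.9×9.81×3.05 cos 55° + 59.9×9.81×5.8 cos 55° → N_wall = 524.82 N.
ΣF_x = 0: f_floor = N_wall = 524.82 N.
μ_min = f_floor / N_floor = 524.82 / 969.23 = 0.5415.

μ_min ≈ 0.541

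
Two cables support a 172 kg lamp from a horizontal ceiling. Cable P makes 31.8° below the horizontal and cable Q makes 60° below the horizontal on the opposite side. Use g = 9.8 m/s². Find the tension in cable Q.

T_Q ≈ 1430 N

Weight W = 172 × 9.8 = 1686 N acts straight down.
Horizontal: T_P cos 31.8° = T_Q cos 60°  →  T_P = 0.5883 T_Q.
Vertical: T_P sin 31.8° + T_Q sin 60° = 1686.
Substituting the horizontal relation into the vertical equation gives 1.176 T_Q = 1686, so T_Q = 1433 N.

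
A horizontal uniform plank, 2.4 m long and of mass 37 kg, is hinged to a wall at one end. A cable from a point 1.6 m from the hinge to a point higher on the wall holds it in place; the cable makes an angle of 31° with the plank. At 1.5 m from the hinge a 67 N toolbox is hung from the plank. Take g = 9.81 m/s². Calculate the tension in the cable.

Take torques about the hinge: T sin 31° · 1.6 = 37×9.81×1.2 + 67×1.5 = 536.06 N·m.
So T = 536.06 / (0.5150 × 1.6) = 650.52 N.

T ≈ 651 N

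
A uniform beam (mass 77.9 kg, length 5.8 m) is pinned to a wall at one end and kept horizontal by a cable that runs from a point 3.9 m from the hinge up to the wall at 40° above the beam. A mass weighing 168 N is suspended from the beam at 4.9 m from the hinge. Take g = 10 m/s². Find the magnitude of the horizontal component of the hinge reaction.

H_x ≈ 942 N

Take torques about the hinge: T sin 40° · 3.9 = 77.9×10×2.9 + 168×4.9 = 3082.3 N·m.
So T = 3082.3 / (0.6428 × 3.9) = 1229.5 N.
ΣF_x = 0: H_x = T cos 40° = 941.88 N.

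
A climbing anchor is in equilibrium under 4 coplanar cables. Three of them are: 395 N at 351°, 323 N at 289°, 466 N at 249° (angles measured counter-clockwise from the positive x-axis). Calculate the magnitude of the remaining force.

F ≈ 867 N

Sum the known components: ΣF_x = 328.3 N, ΣF_y = -802.2 N.
For equilibrium the remaining force must supply (−ΣF_x, −ΣF_y) = (-328.3, 802.2) N.
Magnitude = √((-328.3)² + (802.2)²) = 866.8 N; direction = atan2(802.2, -328.3) = 112.3°.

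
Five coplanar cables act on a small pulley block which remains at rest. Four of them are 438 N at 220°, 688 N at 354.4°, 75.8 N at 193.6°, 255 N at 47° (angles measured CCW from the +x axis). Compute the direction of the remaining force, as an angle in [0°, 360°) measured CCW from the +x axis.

θ ≈ 158°

Sum the known components: ΣF_x = 449.4 N, ΣF_y = -180 N.
For equilibrium the remaining force must supply (−ΣF_x, −ΣF_y) = (-449.4, 180) N.
Magnitude = √((-449.4)² + (180)²) = 484.1 N; direction = atan2(180, -449.4) = 158.2°.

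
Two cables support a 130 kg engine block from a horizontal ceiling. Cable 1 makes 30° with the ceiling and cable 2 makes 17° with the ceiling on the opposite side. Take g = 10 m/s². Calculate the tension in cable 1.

T_1 ≈ 1700 N

Weight W = 130 × 10 = 1300 N acts straight down.
Horizontal: T_1 cos 30° = T_2 cos 17°  →  T_2 = 0.9056 T_1.
Vertical: T_1 sin 30° + T_2 sin 17° = 1300.
Substituting the horizontal relation into the vertical equation gives 0.7648 T_1 = 1300, so T_1 = 1700 N.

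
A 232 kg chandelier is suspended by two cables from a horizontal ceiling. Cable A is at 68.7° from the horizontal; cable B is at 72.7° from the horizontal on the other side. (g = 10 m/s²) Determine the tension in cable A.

Weight W = 232 × 10 = 2320 N acts straight down.
Horizontal: T_A cos 68.7° = T_B cos 72.7°  →  T_B = 1.222 T_A.
Vertical: T_A sin 68.7° + T_B sin 72.7° = 2320.
Substituting the horizontal relation into the vertical equation gives 2.098 T_A = 2320, so T_A = 1106 N.

T_A ≈ 1110 N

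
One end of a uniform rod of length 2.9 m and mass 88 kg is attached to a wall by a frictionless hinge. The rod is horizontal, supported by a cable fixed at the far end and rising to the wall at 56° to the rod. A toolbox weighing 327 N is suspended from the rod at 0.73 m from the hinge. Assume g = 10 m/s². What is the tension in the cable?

T ≈ 630 N

Take torques about the hinge: T sin 56° · 2.9 = 88×10×1.45 + 327×0.73 = 1514.7 N·m.
So T = 1514.7 / (0.8290 × 2.9) = 630.02 N.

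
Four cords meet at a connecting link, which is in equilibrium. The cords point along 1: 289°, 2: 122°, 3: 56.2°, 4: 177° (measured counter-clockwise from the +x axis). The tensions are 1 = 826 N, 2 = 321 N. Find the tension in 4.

Resolve: ΣF_x = 826 cos 289° + 321 cos 122° + T_3 cos 56.2° + T_4 cos 177° = 0.
        ΣF_y = 826 sin 289° + 321 sin 122° + T_3 sin 56.2° + T_4 sin 177° = 0.
The known terms sum to (98.82, -508.8) N, so 0.5563 T_3 − 0.9986 T_4 = -98.82 and 0.8310 T_3 + 0.0523 T_4 = 508.8.
Solving simultaneously: T_3 = 585.5 N, T_4 = 425.1 N.

T_4 ≈ 425 N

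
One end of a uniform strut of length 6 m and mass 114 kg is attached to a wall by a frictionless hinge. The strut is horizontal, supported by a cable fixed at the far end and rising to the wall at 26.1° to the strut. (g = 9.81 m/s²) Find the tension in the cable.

T ≈ 1270 N

Take torques about the hinge: T sin 26.1° · 6 = 114×9.81×3 = 3355 N·m.
So T = 3355 / (0.4399 × 6) = 1271 N.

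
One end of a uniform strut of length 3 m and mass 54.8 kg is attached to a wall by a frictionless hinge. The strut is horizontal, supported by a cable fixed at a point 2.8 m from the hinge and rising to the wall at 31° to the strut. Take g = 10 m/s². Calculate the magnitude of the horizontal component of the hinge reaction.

Take torques about the hinge: T sin 31° · 2.8 = 54.8×10×1.5 = 822 N·m.
So T = 822 / (0.5150 × 2.8) = 570 N.
ΣF_x = 0: H_x = T cos 31° = 488.58 N.

H_x ≈ 489 N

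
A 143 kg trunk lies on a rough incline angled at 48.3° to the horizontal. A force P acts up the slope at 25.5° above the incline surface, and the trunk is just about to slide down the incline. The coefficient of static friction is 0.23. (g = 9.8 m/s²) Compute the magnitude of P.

On the verge of sliding down the incline, friction equals μN and acts up the slope.
Perpendicular: N + P sin 25.5° = W cos 48.3° = 932.3 N.
Along incline: P cos 25.5° + μN = W sin 48.3° with W sin 48.3° = 1046 N.
Solving the pair for P and N: P = 1035 N, N = 486.6 N (and f = μN = 111.9 N).

P ≈ 1040 N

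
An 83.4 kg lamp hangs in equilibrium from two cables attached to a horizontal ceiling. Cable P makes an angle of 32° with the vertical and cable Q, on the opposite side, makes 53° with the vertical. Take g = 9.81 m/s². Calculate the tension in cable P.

Angles from the horizontal: cable P is 90° − 32° = 58°, cable Q is 90° − 53° = 37°.
Weight W = 83.4 × 9.81 = 818.2 N acts straight down.
Horizontal: T_P cos 58° = T_Q cos 37°  →  T_Q = 0.6635 T_P.
Vertical: T_P sin 58° + T_Q sin 37° = 818.2.
Substituting the horizontal relation into the vertical equation gives 1.247 T_P = 818.2, so T_P = 655.9 N.

T_P ≈ 656 N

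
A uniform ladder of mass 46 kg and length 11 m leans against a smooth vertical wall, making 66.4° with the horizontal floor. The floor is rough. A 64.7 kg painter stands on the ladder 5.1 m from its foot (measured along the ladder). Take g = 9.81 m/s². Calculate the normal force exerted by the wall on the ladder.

Torques about the foot: N_wall · 11 sin 66.4° = 46×9.81×5.5 cos 66.4° + 64.7×9.81×5.1 cos 66.4° → N_wall = 227.14 N.

N_wall ≈ 227 N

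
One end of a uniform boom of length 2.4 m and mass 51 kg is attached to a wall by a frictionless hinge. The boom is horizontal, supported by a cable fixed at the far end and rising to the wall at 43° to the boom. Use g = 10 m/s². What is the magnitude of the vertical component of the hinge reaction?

Take torques about the hinge: T sin 43° · 2.4 = 51×10×1.2 = 612 N·m.
So T = 612 / (0.6820 × 2.4) = 373.9 N.
ΣF_y = 0: H_y = (51×10) − T sin 43° = 510 − 255 = 255 N.

|H_y| ≈ 255 N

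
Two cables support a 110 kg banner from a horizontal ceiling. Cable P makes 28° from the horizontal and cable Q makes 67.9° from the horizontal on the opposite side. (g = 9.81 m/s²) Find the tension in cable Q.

T_Q ≈ 958 N

Weight W = 110 × 9.81 = 1079 N acts straight down.
Horizontal: T_P cos 28° = T_Q cos 67.9°  →  T_P = 0.4261 T_Q.
Vertical: T_P sin 28° + T_Q sin 67.9° = 1079.
Substituting the horizontal relation into the vertical equation gives 1.127 T_Q = 1079, so T_Q = 957.9 N.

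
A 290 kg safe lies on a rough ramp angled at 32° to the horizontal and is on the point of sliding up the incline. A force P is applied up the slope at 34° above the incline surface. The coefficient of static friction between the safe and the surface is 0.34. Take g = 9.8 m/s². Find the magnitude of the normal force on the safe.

On the verge of sliding up the incline, friction equals μN and acts down the slope.
Perpendicular: N + P sin 34° = W cos 32° = 2410 N.
Along incline: P cos 34° = W sin 32° + μN  with W sin 32° = 1506 N.
Solving the pair for P and N: P = 2282 N, N = 1134 N (and f = μN = 385.6 N).

N ≈ 1130 N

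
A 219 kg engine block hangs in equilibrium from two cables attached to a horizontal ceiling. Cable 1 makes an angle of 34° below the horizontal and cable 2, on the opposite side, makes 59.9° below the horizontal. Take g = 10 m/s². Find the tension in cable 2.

T_2 ≈ 1820 N

Weight W = 219 × 10 = 2190 N acts straight down.
Horizontal: T_1 cos 34° = T_2 cos 59.9°  →  T_1 = 0.6049 T_2.
Vertical: T_1 sin 34° + T_2 sin 59.9° = 2190.
Substituting the horizontal relation into the vertical equation gives 1.203 T_2 = 2190, so T_2 = 1820 N.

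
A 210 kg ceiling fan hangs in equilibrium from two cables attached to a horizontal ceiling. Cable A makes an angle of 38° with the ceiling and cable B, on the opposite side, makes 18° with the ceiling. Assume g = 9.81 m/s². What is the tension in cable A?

Weight W = 210 × 9.81 = 2060 N acts straight down.
Horizontal: T_A cos 38° = T_B cos 18°  →  T_B = 0.8286 T_A.
Vertical: T_A sin 38° + T_B sin 18° = 2060.
Substituting the horizontal relation into the vertical equation gives 0.8717 T_A = 2060, so T_A = 2363 N.

T_A ≈ 2360 N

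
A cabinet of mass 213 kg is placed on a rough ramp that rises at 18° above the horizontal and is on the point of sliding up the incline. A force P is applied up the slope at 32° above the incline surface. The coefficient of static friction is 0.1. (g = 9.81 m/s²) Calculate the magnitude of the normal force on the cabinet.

On the verge of sliding up the incline, friction equals μN and acts down the slope.
Perpendicular: N + P sin 32° = W cos 18° = 1987 N.
Along incline: P cos 32° = W sin 18° + μN  with W sin 18° = 645.7 N.
Solving the pair for P and N: P = 937.2 N, N = 1491 N (and f = μN = 149.1 N).

N ≈ 1490 N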